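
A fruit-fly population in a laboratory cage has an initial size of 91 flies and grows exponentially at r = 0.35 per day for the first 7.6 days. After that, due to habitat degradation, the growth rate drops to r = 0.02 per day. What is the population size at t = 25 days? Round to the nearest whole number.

Phase 1: N(7.6) = 91·e^(0.35×7.6) = 91·e^2.66 = 1300.96.
Phase 2 runs for 25 − 7.6 = 17.4 days at r = 0.02.
N(25) = 1300.96·e^(0.02×17.4) = 1300.96·e^0.348 = 1842.46.

1842 flies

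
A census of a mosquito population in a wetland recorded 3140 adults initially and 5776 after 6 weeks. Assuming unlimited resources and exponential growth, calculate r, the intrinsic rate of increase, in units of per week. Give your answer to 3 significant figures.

From N(t) = N₀·e^(rt): e^(r·6) = 5776/3140 = 1.8395.
r·6 = ln(1.8395) = 0.60949, so r = 0.60949/6 = 0.10158.

0.102 per week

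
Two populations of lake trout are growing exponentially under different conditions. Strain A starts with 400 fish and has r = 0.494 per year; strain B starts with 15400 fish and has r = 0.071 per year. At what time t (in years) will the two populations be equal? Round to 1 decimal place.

8.6 years

Set 400·e^(0.494t) = 15400·e^(0.071t).
e^((0.494 − 0.071)t) = 15400/400 → e^(0.423·t) = 38.5.
0.423·t = ln(38.5) = 3.6507, so t = 3.6507/0.423 = 8.6304.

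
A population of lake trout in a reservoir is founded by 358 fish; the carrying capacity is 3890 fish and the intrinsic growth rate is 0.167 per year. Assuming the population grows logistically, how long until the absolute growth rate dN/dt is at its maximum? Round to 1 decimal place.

13.7 years

Logistic growth is fastest at N = K/2 = 1945.
A = (K − N₀)/N₀ = 9.8659. Set K/(1 + A·e^(−rt)) = K/2 → A·e^(−rt) = 1.
e^(−0.167t) = 1/9.8659 = 0.101359, so t = ln(9.8659)/0.167 = 2.2891/0.167 = 13.707.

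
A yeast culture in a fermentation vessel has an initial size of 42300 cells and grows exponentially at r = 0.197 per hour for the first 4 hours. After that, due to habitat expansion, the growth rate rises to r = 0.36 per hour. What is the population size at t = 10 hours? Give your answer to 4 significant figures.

Phase 1: N(4) = 42300·e^(0.197×4) = 42300·e^0.788 = 93017.4.
Phase 2 runs for 10 − 4 = 6 hours at r = 0.36.
N(10) = 93017.4·e^(0.36×6) = 93017.4·e^2.16 = 806567.

806600 cells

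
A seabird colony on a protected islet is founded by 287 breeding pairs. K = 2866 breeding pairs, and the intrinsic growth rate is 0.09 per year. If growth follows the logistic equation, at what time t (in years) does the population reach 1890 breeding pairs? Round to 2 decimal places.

31.74 years

A = (K − N₀)/N₀ = (2866 − 287)/287 = 8.9861.
Solve 2866/(1 + 8.9861·e^(−0.09t)) = 1890: 1 + 8.9861·e^(−0.09t) = 1.5164, so e^(−0.09t) = 0.057467.
−0.09·t = ln(0.057467) = -2.8565, so t = 2.8565/0.09 = 31.739.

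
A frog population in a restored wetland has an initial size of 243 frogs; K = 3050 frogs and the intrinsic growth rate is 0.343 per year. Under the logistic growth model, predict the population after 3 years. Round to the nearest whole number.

A = (K − N₀)/N₀ = (3050 − 243)/243 = 11.551.
N(t) = K/(1 + A·e^(−rt)) = 3050/(1 + 11.551×e^(−0.343×3)).
e^(−1.029) = 0.35736; denominator = 1 + 11.551×0.35736 = 5.1281.
N = 3050/5.1281 = 594.766.

595 frogs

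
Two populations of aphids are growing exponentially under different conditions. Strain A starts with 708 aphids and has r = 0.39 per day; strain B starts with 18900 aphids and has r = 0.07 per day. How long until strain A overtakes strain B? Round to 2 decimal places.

Set 708·e^(0.39t) = 18900·e^(0.07t).
e^((0.39 − 0.07)t) = 18900/708 → e^(0.32·t) = 26.695.
0.32·t = ln(26.695) = 3.2845, so t = 3.2845/0.32 = 10.264.

10.26 days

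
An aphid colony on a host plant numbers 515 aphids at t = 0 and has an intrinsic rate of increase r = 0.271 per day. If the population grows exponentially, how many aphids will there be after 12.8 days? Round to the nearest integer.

N(t) = N₀·e^(rt) = 515 × e^(0.271×12.8) = 515 × e^3.469.
e^3.469 ≈ 32.098, so N ≈ 515 × 32.098 = 16530.6.

16531 aphids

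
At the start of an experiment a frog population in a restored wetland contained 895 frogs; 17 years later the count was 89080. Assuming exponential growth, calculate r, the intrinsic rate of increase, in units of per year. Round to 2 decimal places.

0.27 per year

From N(t) = N₀·e^(rt): e^(r·17) = 89080/895 = 99.531.
r·17 = ln(99.531) = 4.6005, so r = 4.6005/17 = 0.27062.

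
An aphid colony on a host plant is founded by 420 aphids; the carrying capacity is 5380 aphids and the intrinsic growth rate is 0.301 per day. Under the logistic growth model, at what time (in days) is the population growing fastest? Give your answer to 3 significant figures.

8.20 days

Logistic growth is fastest at N = K/2 = 2690.
A = (K − N₀)/N₀ = 11.81. Set K/(1 + A·e^(−rt)) = K/2 → A·e^(−rt) = 1.
e^(−0.301t) = 1/11.81 = 0.0846774, so t = ln(11.81)/0.301 = 2.4689/0.301 = 8.2023.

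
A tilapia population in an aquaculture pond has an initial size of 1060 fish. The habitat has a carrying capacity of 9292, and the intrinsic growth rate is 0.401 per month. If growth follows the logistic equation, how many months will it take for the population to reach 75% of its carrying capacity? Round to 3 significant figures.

A = (K − N₀)/N₀ = (9292 − 1060)/1060 = 7.766.
Solve 9292/(1 + 7.766·e^(−0.401t)) = 6969: 1 + 7.766·e^(−0.401t) = 1.3333, so e^(−0.401t) = 0.0429219.
−0.401·t = ln(0.0429219) = -3.1484, so t = 3.1484/0.401 = 7.8513.

7.85 months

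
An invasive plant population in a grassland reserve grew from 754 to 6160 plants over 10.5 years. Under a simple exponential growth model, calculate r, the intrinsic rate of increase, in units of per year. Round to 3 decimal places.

0.200 per year

From N(t) = N₀·e^(rt): e^(r·10.5) = 6160/754 = 8.1698.
r·10.5 = ln(8.1698) = 2.1004, so r = 2.1004/10.5 = 0.20004.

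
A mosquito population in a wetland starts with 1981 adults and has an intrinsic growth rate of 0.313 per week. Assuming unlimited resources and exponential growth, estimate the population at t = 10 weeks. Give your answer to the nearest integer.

N(t) = N₀·e^(rt) = 1981 × e^(0.313×10) = 1981 × e^3.13.
e^3.13 ≈ 22.874, so N ≈ 1981 × 22.874 = 45313.4.

45313 adults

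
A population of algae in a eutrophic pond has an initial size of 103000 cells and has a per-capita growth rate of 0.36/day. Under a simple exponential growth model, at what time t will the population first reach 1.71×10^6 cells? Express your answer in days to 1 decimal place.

7.8 days

Set N₀·e^(rt) = 1.71×10^6: e^(0.36·t) = 1.71×10^6/103000 = 16.602.
0.36·t = ln(16.602) = 2.8095, so t = 2.8095/0.36 = 7.8042.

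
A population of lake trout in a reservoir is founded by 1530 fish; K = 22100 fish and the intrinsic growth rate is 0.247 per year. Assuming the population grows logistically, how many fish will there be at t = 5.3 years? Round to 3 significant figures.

4770 fish

A = (K − N₀)/N₀ = (22100 − 1530)/1530 = 13.444.
N(t) = K/(1 + A·e^(−rt)) = 22100/(1 + 13.444×e^(−0.247×5.3)).
e^(−1.309) = 0.27006; denominator = 1 + 13.444×0.27006 = 4.6308.
N = 22100/4.6308 = 4772.35.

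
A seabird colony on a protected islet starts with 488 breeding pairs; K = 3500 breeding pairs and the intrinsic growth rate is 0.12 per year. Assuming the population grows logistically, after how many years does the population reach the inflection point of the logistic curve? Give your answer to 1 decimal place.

Logistic growth is fastest at N = K/2 = 1750.
A = (K − N₀)/N₀ = 6.1721. Set K/(1 + A·e^(−rt)) = K/2 → A·e^(−rt) = 1.
e^(−0.12t) = 1/6.1721 = 0.162019, so t = ln(6.1721)/0.12 = 1.82/0.12 = 15.167.

15.2 years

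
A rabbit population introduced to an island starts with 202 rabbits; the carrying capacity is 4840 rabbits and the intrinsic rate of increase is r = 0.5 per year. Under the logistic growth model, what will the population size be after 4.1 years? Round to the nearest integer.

1224 rabbits

A = (K − N₀)/N₀ = (4840 − 202)/202 = 22.96.
N(t) = K/(1 + A·e^(−rt)) = 4840/(1 + 22.96×e^(−0.5×4.1)).
e^(−2.05) = 0.12873; denominator = 1 + 22.96×0.12873 = 3.9558.
N = 4840/3.9558 = 1223.52.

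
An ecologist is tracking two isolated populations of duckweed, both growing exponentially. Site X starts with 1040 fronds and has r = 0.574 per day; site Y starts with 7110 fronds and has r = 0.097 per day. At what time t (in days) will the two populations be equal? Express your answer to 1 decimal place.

Set 1040·e^(0.574t) = 7110·e^(0.097t).
e^((0.574 − 0.097)t) = 7110/1040 → e^(0.477·t) = 6.8365.
0.477·t = ln(6.8365) = 1.9223, so t = 1.9223/0.477 = 4.0299.

4.0 days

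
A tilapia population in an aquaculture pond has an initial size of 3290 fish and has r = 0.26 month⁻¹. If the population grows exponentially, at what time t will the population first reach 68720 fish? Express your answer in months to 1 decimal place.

Set N₀·e^(rt) = 68720: e^(0.26·t) = 68720/3290 = 20.888.
0.26·t = ln(20.888) = 3.0392, so t = 3.0392/0.26 = 11.689.

11.7 months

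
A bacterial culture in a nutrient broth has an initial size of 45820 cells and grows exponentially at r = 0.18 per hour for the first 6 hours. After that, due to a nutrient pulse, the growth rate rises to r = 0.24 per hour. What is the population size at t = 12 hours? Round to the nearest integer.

Phase 1: N(6) = 45820·e^(0.18×6) = 45820·e^1.08 = 134925.
Phase 2 runs for 12 − 6 = 6 hours at r = 0.24.
N(12) = 134925·e^(0.24×6) = 134925·e^1.44 = 569478.

569478 cells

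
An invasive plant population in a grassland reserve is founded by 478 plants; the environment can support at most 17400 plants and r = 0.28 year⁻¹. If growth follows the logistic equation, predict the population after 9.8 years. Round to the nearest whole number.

5310 plants

A = (K − N₀)/N₀ = (17400 − 478)/478 = 35.402.
N(t) = K/(1 + A·e^(−rt)) = 17400/(1 + 35.402×e^(−0.28×9.8)).
e^(−2.744) = 0.064313; denominator = 1 + 35.402×0.064313 = 3.2768.
N = 17400/3.2768 = 5310.1.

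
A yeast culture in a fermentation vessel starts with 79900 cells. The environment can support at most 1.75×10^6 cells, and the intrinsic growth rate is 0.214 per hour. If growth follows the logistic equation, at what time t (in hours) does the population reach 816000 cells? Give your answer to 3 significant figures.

A = (K − N₀)/N₀ = (1.75×10^6 − 79900)/79900 = 20.902.
Solve 1.75×10^6/(1 + 20.902·e^(−0.214t)) = 816000: 1 + 20.902·e^(−0.214t) = 2.1446, so e^(−0.214t) = 0.0547597.
−0.214·t = ln(0.0547597) = -2.9048, so t = 2.9048/0.214 = 13.574.

13.6 hours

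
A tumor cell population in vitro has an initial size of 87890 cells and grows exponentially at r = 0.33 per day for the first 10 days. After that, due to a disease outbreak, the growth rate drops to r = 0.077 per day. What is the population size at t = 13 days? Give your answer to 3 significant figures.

Phase 1: N(10) = 87890·e^(0.33×10) = 87890·e^3.3 = 2.38293×10^6.
Phase 2 runs for 13 − 10 = 3 days at r = 0.077.
N(13) = 2.38293×10^6·e^(0.077×3) = 2.38293×10^6·e^0.231 = 3.002156×10^6.

3000000 cells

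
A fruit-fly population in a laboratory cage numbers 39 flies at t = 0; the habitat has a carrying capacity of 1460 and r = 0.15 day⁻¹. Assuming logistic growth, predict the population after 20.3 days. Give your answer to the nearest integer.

A = (K − N₀)/N₀ = (1460 − 39)/39 = 36.436.
N(t) = K/(1 + A·e^(−rt)) = 1460/(1 + 36.436×e^(−0.15×20.3)).
e^(−3.045) = 0.047596; denominator = 1 + 36.436×0.047596 = 2.7342.
N = 1460/2.7342 = 533.974.

534 flies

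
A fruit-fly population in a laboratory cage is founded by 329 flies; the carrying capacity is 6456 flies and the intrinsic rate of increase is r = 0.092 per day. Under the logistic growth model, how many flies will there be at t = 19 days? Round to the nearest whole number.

A = (K − N₀)/N₀ = (6456 − 329)/329 = 18.623.
N(t) = K/(1 + A·e^(−rt)) = 6456/(1 + 18.623×e^(−0.092×19)).
e^(−1.748) = 0.17412; denominator = 1 + 18.623×0.17412 = 4.2427.
N = 6456/4.2427 = 1521.68.

1522 flies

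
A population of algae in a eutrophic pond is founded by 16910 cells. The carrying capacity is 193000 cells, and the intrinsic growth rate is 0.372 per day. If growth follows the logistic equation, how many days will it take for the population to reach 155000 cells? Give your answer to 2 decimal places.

A = (K − N₀)/N₀ = (193000 − 16910)/16910 = 10.413.
Solve 193000/(1 + 10.413·e^(−0.372t)) = 155000: 1 + 10.413·e^(−0.372t) = 1.2452, so e^(−0.372t) = 0.0235429.
−0.372·t = ln(0.0235429) = -3.7489, so t = 3.7489/0.372 = 10.078.

10.08 days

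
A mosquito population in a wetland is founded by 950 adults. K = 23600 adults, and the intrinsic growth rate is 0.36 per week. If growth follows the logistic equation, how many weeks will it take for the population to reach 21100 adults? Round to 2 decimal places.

14.73 weeks

A = (K − N₀)/N₀ = (23600 − 950)/950 = 23.842.
Solve 23600/(1 + 23.842·e^(−0.36t)) = 21100: 1 + 23.842·e^(−0.36t) = 1.1185, so e^(−0.36t) = 0.0049695.
−0.36·t = ln(0.0049695) = -5.3044, so t = 5.3044/0.36 = 14.735.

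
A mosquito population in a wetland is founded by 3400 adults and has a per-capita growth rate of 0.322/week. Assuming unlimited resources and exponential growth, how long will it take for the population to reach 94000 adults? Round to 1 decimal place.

Set N₀·e^(rt) = 94000: e^(0.322·t) = 94000/3400 = 27.647.
0.322·t = ln(27.647) = 3.3195, so t = 3.3195/0.322 = 10.309.

10.3 weeks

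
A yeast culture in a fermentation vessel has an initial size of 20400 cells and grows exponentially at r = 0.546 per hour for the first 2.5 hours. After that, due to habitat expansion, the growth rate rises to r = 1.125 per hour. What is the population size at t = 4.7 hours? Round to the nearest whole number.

Phase 1: N(2.5) = 20400·e^(0.546×2.5) = 20400·e^1.365 = 79880.8.
Phase 2 runs for 4.7 − 2.5 = 2.2 hours at r = 1.125.
N(4.7) = 79880.8·e^(1.125×2.2) = 79880.8·e^2.475 = 949120.

949120 cells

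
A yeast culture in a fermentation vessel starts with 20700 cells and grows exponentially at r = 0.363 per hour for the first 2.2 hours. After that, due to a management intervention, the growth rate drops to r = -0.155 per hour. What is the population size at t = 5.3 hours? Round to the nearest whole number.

Phase 1: N(2.2) = 20700·e^(0.363×2.2) = 20700·e^0.7986 = 46004.2.
Phase 2 runs for 5.3 − 2.2 = 3.1 hours at r = -0.155.
N(5.3) = 46004.2·e^(-0.155×3.1) = 46004.2·e^-0.4805 = 28452.4.

28452 cells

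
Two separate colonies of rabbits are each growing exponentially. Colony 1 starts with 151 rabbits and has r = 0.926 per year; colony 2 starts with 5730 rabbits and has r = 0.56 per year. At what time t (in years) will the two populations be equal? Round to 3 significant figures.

9.93 years

Set 151·e^(0.926t) = 5730·e^(0.56t).
e^((0.926 − 0.56)t) = 5730/151 → e^(0.366·t) = 37.947.
0.366·t = ln(37.947) = 3.6362, so t = 3.6362/0.366 = 9.9349.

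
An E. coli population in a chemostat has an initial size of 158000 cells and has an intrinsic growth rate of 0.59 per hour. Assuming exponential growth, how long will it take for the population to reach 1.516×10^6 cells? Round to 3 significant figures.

3.83 hours

Set N₀·e^(rt) = 1.516×10^6: e^(0.59·t) = 1.516×10^6/158000 = 9.5949.
0.59·t = ln(9.5949) = 2.2612, so t = 2.2612/0.59 = 3.8326.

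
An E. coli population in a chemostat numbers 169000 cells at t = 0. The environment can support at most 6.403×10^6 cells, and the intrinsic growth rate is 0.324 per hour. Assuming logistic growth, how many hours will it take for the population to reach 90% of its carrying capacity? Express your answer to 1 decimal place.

17.9 hours

A = (K − N₀)/N₀ = (6.403×10^6 − 169000)/169000 = 36.888.
Solve 6.403×10^6/(1 + 36.888·e^(−0.324t)) = 5.7627×10^6: 1 + 36.888·e^(−0.324t) = 1.1111, so e^(−0.324t) = 0.00301216.
−0.324·t = ln(0.00301216) = -5.8051, so t = 5.8051/0.324 = 17.917.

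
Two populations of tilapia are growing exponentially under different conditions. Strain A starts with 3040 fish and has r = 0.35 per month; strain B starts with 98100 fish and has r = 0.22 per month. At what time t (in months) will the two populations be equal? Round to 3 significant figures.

26.7 months

Set 3040·e^(0.35t) = 98100·e^(0.22t).
e^((0.35 − 0.22)t) = 98100/3040 → e^(0.13·t) = 32.27.
0.13·t = ln(32.27) = 3.4741, so t = 3.4741/0.13 = 26.724.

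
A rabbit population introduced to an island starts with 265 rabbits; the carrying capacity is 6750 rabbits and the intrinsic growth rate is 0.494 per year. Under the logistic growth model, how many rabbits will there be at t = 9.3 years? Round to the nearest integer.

A = (K − N₀)/N₀ = (6750 − 265)/265 = 24.472.
N(t) = K/(1 + A·e^(−rt)) = 6750/(1 + 24.472×e^(−0.494×9.3)).
e^(−4.594) = 0.01011; denominator = 1 + 24.472×0.01011 = 1.2474.
N = 6750/1.2474 = 5411.18.

5411 rabbits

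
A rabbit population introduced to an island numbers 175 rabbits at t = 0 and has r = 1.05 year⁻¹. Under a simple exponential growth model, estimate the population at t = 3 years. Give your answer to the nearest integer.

4084 rabbits

N(t) = N₀·e^(rt) = 175 × e^(1.05×3) = 175 × e^3.15.
e^3.15 ≈ 23.336, so N ≈ 175 × 23.336 = 4083.81.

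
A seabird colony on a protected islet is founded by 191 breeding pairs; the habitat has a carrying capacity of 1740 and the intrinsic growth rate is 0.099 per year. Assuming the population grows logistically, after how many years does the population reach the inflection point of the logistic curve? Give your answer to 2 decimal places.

21.14 years

Logistic growth is fastest at N = K/2 = 870.
A = (K − N₀)/N₀ = 8.1099. Set K/(1 + A·e^(−rt)) = K/2 → A·e^(−rt) = 1.
e^(−0.099t) = 1/8.1099 = 0.123305, so t = ln(8.1099)/0.099 = 2.0931/0.099 = 21.142.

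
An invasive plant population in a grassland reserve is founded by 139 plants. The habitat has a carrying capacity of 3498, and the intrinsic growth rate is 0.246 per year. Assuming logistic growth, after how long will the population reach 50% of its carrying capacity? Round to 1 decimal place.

12.9 years

A = (K − N₀)/N₀ = (3498 − 139)/139 = 24.165.
Solve 3498/(1 + 24.165·e^(−0.246t)) = 1749: 1 + 24.165·e^(−0.246t) = 2, so e^(−0.246t) = 0.0413814.
−0.246·t = ln(0.0413814) = -3.1849, so t = 3.1849/0.246 = 12.947.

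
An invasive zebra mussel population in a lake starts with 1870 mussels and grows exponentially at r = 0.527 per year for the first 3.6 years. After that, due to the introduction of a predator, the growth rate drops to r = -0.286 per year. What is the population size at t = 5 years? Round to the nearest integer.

Phase 1: N(3.6) = 1870·e^(0.527×3.6) = 1870·e^1.897 = 12467.7.
Phase 2 runs for 5 − 3.6 = 1.4 years at r = -0.286.
N(5) = 12467.7·e^(-0.286×1.4) = 12467.7·e^-0.4004 = 8353.98.

8354 mussels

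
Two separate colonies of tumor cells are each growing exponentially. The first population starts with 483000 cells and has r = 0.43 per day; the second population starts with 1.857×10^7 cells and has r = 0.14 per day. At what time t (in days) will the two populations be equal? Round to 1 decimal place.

12.6 days

Set 483000·e^(0.43t) = 1.857×10^7·e^(0.14t).
e^((0.43 − 0.14)t) = 1.857×10^7/483000 → e^(0.29·t) = 38.447.
0.29·t = ln(38.447) = 3.6493, so t = 3.6493/0.29 = 12.584.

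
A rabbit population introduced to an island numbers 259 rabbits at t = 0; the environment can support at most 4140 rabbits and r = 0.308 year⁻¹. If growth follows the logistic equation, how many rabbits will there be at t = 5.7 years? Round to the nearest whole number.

1153 rabbits

A = (K − N₀)/N₀ = (4140 − 259)/259 = 14.985.
N(t) = K/(1 + A·e^(−rt)) = 4140/(1 + 14.985×e^(−0.308×5.7)).
e^(−1.756) = 0.1728; denominator = 1 + 14.985×0.1728 = 3.5894.
N = 4140/3.5894 = 1153.4.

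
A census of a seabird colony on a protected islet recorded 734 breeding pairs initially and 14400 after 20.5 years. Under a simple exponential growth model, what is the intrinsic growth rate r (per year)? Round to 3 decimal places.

From N(t) = N₀·e^(rt): e^(r·20.5) = 14400/734 = 19.619.
r·20.5 = ln(19.619) = 2.9765, so r = 2.9765/20.5 = 0.14519.

0.145 per year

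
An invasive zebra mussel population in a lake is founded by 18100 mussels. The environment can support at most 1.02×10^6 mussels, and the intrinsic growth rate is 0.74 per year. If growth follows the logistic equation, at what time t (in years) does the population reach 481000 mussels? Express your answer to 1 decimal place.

A = (K − N₀)/N₀ = (1.02×10^6 − 18100)/18100 = 55.354.
Solve 1.02×10^6/(1 + 55.354·e^(−0.74t)) = 481000: 1 + 55.354·e^(−0.74t) = 2.1206, so e^(−0.74t) = 0.0202441.
−0.74·t = ln(0.0202441) = -3.8999, so t = 3.8999/0.74 = 5.2701.

5.3 years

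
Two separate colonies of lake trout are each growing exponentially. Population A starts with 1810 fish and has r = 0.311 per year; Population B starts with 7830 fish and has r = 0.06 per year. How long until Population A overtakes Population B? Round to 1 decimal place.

5.8 years

Set 1810·e^(0.311t) = 7830·e^(0.06t).
e^((0.311 − 0.06)t) = 7830/1810 → e^(0.251·t) = 4.326.
0.251·t = ln(4.326) = 1.4646, so t = 1.4646/0.251 = 5.8352.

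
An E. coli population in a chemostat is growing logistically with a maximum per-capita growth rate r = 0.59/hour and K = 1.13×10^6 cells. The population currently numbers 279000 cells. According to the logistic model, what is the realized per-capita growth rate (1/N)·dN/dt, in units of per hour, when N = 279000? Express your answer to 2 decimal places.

(1/N)·dN/dt = r(1 − N/K) = 0.59 × (1 − 279000/1.13×10^6).
= 0.59 × 0.7531 = 0.44433.

0.44 per hour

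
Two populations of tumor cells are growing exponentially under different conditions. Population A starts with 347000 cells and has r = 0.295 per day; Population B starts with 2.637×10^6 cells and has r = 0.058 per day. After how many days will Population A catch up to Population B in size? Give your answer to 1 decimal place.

8.6 days

Set 347000·e^(0.295t) = 2.637×10^6·e^(0.058t).
e^((0.295 − 0.058)t) = 2.637×10^6/347000 → e^(0.237·t) = 7.5994.
0.237·t = ln(7.5994) = 2.0281, so t = 2.0281/0.237 = 8.5573.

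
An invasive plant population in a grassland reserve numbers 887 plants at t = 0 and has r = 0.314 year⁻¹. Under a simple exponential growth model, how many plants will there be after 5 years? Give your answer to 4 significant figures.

4263 plants

N(t) = N₀·e^(rt) = 887 × e^(0.314×5) = 887 × e^1.57.
e^1.57 ≈ 4.8066, so N ≈ 887 × 4.8066 = 4263.5.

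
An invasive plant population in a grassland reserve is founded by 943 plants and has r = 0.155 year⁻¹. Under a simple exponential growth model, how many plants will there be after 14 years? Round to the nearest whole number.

N(t) = N₀·e^(rt) = 943 × e^(0.155×14) = 943 × e^2.17.
e^2.17 ≈ 8.7583, so N ≈ 943 × 8.7583 = 8259.06.

8259 plants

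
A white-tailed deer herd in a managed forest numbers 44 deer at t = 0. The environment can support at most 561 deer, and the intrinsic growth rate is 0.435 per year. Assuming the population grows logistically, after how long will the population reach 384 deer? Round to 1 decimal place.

7.4 years

A = (K − N₀)/N₀ = (561 − 44)/44 = 11.75.
Solve 561/(1 + 11.75·e^(−0.435t)) = 384: 1 + 11.75·e^(−0.435t) = 1.4609, so e^(−0.435t) = 0.0392287.
−0.435·t = ln(0.0392287) = -3.2383, so t = 3.2383/0.435 = 7.4445.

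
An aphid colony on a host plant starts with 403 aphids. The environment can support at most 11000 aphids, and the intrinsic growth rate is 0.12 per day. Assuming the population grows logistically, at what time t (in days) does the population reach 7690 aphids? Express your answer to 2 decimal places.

A = (K − N₀)/N₀ = (11000 − 403)/403 = 26.295.
Solve 11000/(1 + 26.295·e^(−0.12t)) = 7690: 1 + 26.295·e^(−0.12t) = 1.4304, so e^(−0.12t) = 0.0163691.
−0.12·t = ln(0.0163691) = -4.1124, so t = 4.1124/0.12 = 34.27.

34.27 days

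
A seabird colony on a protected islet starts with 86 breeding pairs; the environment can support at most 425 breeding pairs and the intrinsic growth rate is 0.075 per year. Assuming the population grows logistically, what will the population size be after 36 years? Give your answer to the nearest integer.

336 breeding pairs

A = (K − N₀)/N₀ = (425 − 86)/86 = 3.9419.
N(t) = K/(1 + A·e^(−rt)) = 425/(1 + 3.9419×e^(−0.075×36)).
e^(−2.7) = 0.067206; denominator = 1 + 3.9419×0.067206 = 1.2649.
N = 425/1.2649 = 335.991.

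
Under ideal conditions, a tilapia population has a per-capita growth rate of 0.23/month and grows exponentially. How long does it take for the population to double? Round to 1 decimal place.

3.0 months

Doubling time t_d = ln(2)/r = 0.6931/0.23 = 3.0137.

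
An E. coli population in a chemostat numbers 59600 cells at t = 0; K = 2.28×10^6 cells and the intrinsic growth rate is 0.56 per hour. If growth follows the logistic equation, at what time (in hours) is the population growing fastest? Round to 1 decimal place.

Logistic growth is fastest at N = K/2 = 1.14×10^6.
A = (K − N₀)/N₀ = 37.255. Set K/(1 + A·e^(−rt)) = K/2 → A·e^(−rt) = 1.
e^(−0.56t) = 1/37.255 = 0.026842, so t = ln(37.255)/0.56 = 3.6178/0.56 = 6.4603.

6.5 hours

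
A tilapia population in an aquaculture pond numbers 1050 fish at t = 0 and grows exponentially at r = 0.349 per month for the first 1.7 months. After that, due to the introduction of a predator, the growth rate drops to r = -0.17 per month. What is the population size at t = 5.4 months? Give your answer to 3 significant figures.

Phase 1: N(1.7) = 1050·e^(0.349×1.7) = 1050·e^0.5933 = 1900.45.
Phase 2 runs for 5.4 − 1.7 = 3.7 months at r = -0.17.
N(5.4) = 1900.45·e^(-0.17×3.7) = 1900.45·e^-0.629 = 1013.18.

1010 fish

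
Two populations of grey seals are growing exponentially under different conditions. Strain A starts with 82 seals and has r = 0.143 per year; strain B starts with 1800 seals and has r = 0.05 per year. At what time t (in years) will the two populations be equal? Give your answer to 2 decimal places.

33.21 years

Set 82·e^(0.143t) = 1800·e^(0.05t).
e^((0.143 − 0.05)t) = 1800/82 → e^(0.093·t) = 21.951.
0.093·t = ln(21.951) = 3.0888, so t = 3.0888/0.093 = 33.213.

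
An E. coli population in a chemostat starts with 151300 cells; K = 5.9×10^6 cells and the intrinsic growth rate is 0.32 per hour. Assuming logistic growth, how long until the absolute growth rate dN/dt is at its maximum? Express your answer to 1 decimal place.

11.4 hours

Logistic growth is fastest at N = K/2 = 2.95×10^6.
A = (K − N₀)/N₀ = 37.995. Set K/(1 + A·e^(−rt)) = K/2 → A·e^(−rt) = 1.
e^(−0.32t) = 1/37.995 = 0.026319, so t = ln(37.995)/0.32 = 3.6375/0.32 = 11.367.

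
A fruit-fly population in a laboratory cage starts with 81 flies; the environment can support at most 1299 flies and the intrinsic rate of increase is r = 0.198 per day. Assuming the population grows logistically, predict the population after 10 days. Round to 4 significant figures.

A = (K − N₀)/N₀ = (1299 − 81)/81 = 15.037.
N(t) = K/(1 + A·e^(−rt)) = 1299/(1 + 15.037×e^(−0.198×10)).
e^(−1.98) = 0.13807; denominator = 1 + 15.037×0.13807 = 3.0762.
N = 1299/3.0762 = 422.281.

422.3 flies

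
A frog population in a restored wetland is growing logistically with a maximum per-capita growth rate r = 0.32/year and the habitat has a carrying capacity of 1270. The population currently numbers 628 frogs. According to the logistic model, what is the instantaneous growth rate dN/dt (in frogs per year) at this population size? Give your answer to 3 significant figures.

102 frogs per year

dN/dt = rN(1 − N/K) = 0.32 × 628 × (1 − 628/1270).
1 − 628/1270 = 0.50551; dN/dt = 0.32 × 628 × 0.50551 = 101.59.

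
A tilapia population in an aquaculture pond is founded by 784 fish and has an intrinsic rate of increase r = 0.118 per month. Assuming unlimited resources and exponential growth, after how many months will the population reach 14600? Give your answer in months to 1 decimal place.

24.8 months

Set N₀·e^(rt) = 14600: e^(0.118·t) = 14600/784 = 18.622.
0.118·t = ln(18.622) = 2.9244, so t = 2.9244/0.118 = 24.783.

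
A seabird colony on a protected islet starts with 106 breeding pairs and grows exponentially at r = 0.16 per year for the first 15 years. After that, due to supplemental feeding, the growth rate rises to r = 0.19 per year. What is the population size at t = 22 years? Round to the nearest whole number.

Phase 1: N(15) = 106·e^(0.16×15) = 106·e^2.4 = 1168.46.
Phase 2 runs for 22 − 15 = 7 years at r = 0.19.
N(22) = 1168.46·e^(0.19×7) = 1168.46·e^1.33 = 4417.99.

4418 breeding pairs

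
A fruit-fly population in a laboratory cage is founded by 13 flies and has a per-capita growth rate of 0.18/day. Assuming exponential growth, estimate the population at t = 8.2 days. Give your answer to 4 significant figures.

N(t) = N₀·e^(rt) = 13 × e^(0.18×8.2) = 13 × e^1.476.
e^1.476 ≈ 4.3754, so N ≈ 13 × 4.3754 = 56.8803.

56.88 flies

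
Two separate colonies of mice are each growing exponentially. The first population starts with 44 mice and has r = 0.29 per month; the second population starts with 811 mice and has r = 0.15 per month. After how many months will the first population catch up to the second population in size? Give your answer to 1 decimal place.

20.8 months

Set 44·e^(0.29t) = 811·e^(0.15t).
e^((0.29 − 0.15)t) = 811/44 → e^(0.14·t) = 18.432.
0.14·t = ln(18.432) = 2.9141, so t = 2.9141/0.14 = 20.815.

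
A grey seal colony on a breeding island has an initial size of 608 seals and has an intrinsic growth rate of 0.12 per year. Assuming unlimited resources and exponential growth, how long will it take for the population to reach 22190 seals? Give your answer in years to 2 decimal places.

Set N₀·e^(rt) = 22190: e^(0.12·t) = 22190/608 = 36.497.
0.12·t = ln(36.497) = 3.5972, so t = 3.5972/0.12 = 29.977.

29.98 years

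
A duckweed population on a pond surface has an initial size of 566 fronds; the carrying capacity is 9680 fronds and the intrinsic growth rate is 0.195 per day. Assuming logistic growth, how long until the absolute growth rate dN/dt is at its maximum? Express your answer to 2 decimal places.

14.25 days

Logistic growth is fastest at N = K/2 = 4840.
A = (K − N₀)/N₀ = 16.102. Set K/(1 + A·e^(−rt)) = K/2 → A·e^(−rt) = 1.
e^(−0.195t) = 1/16.102 = 0.0621023, so t = ln(16.102)/0.195 = 2.779/0.195 = 14.251.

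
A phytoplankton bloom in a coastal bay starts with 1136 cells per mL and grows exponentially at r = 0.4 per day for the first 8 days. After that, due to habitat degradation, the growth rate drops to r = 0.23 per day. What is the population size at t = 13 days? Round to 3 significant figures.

88000 cells per mL

Phase 1: N(8) = 1136·e^(0.4×8) = 1136·e^3.2 = 27869.
Phase 2 runs for 13 − 8 = 5 days at r = 0.23.
N(13) = 27869·e^(0.23×5) = 27869·e^1.15 = 88015.5.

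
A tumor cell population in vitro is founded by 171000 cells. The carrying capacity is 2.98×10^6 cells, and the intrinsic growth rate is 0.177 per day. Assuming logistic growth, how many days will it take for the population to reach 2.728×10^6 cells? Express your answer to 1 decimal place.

29.3 days

A = (K − N₀)/N₀ = (2.98×10^6 − 171000)/171000 = 16.427.
Solve 2.98×10^6/(1 + 16.427·e^(−0.177t)) = 2.728×10^6: 1 + 16.427·e^(−0.177t) = 1.0924, so e^(−0.177t) = 0.00562342.
−0.177·t = ln(0.00562342) = -5.1808, so t = 5.1808/0.177 = 29.27.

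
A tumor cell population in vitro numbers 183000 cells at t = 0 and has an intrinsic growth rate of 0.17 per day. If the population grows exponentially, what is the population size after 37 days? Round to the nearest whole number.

98665059 cells

N(t) = N₀·e^(rt) = 183000 × e^(0.17×37) = 183000 × e^6.29.
e^6.29 ≈ 539.15, so N ≈ 183000 × 539.15 = 9.866506×10^7.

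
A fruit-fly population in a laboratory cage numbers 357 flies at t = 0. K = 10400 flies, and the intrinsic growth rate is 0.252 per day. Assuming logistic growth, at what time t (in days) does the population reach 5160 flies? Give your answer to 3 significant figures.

A = (K − N₀)/N₀ = (10400 − 357)/357 = 28.132.
Solve 10400/(1 + 28.132·e^(−0.252t)) = 5160: 1 + 28.132·e^(−0.252t) = 2.0155, so e^(−0.252t) = 0.0360983.
−0.252·t = ln(0.0360983) = -3.3215, so t = 3.3215/0.252 = 13.181.

13.2 days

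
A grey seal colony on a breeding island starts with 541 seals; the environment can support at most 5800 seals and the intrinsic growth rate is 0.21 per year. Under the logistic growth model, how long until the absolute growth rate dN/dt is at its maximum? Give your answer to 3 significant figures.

Logistic growth is fastest at N = K/2 = 2900.
A = (K − N₀)/N₀ = 9.7209. Set K/(1 + A·e^(−rt)) = K/2 → A·e^(−rt) = 1.
e^(−0.21t) = 1/9.7209 = 0.102871, so t = ln(9.7209)/0.21 = 2.2743/0.21 = 10.83.

10.8 years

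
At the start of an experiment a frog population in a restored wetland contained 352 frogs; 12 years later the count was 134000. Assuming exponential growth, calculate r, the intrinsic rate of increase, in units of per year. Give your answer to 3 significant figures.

From N(t) = N₀·e^(rt): e^(r·12) = 134000/352 = 380.68.
r·12 = ln(380.68) = 5.942, so r = 5.942/12 = 0.49516.

0.495 per year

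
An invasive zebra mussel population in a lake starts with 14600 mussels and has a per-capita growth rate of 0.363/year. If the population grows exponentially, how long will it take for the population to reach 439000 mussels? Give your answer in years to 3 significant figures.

Set N₀·e^(rt) = 439000: e^(0.363·t) = 439000/14600 = 30.068.
0.363·t = ln(30.068) = 3.4035, so t = 3.4035/0.363 = 9.376.

9.38 years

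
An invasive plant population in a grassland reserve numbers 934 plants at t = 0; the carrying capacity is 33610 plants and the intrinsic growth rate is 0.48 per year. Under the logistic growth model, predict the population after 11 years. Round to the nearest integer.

A = (K − N₀)/N₀ = (33610 − 934)/934 = 34.985.
N(t) = K/(1 + A·e^(−rt)) = 33610/(1 + 34.985×e^(−0.48×11)).
e^(−5.28) = 0.0050924; denominator = 1 + 34.985×0.0050924 = 1.1782.
N = 33610/1.1782 = 28527.6.

28528 plants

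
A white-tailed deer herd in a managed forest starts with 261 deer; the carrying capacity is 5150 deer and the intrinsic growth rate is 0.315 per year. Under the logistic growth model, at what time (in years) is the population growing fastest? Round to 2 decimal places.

Logistic growth is fastest at N = K/2 = 2575.
A = (K − N₀)/N₀ = 18.732. Set K/(1 + A·e^(−rt)) = K/2 → A·e^(−rt) = 1.
e^(−0.315t) = 1/18.732 = 0.0533852, so t = ln(18.732)/0.315 = 2.9302/0.315 = 9.3023.

9.30 years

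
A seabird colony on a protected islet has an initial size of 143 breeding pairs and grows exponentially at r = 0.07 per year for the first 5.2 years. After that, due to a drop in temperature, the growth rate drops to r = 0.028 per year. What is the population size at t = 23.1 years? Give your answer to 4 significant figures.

339.7 breeding pairs

Phase 1: N(5.2) = 143·e^(0.07×5.2) = 143·e^0.364 = 205.788.
Phase 2 runs for 23.1 − 5.2 = 17.9 years at r = 0.028.
N(23.1) = 205.788·e^(0.028×17.9) = 205.788·e^0.5012 = 339.694.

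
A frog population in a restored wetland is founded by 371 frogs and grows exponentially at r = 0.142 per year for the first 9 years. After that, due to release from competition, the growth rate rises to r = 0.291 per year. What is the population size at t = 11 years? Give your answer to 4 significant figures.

2383 frogs

Phase 1: N(9) = 371·e^(0.142×9) = 371·e^1.278 = 1331.69.
Phase 2 runs for 11 − 9 = 2 years at r = 0.291.
N(11) = 1331.69·e^(0.291×2) = 1331.69·e^0.582 = 2383.21.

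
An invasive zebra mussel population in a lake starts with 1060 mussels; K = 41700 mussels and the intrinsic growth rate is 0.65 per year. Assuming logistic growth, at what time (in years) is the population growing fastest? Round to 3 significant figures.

5.61 years

Logistic growth is fastest at N = K/2 = 20850.
A = (K − N₀)/N₀ = 38.34. Set K/(1 + A·e^(−rt)) = K/2 → A·e^(−rt) = 1.
e^(−0.65t) = 1/38.34 = 0.0260827, so t = ln(38.34)/0.65 = 3.6465/0.65 = 5.61.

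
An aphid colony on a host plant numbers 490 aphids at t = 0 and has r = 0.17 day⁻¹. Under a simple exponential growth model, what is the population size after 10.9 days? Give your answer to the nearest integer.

N(t) = N₀·e^(rt) = 490 × e^(0.17×10.9) = 490 × e^1.853.
e^1.853 ≈ 6.3789, so N ≈ 490 × 6.3789 = 3125.67.

3126 aphids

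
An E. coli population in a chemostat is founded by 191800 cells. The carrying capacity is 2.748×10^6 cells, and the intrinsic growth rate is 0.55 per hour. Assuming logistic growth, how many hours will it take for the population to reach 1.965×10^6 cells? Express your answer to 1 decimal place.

A = (K − N₀)/N₀ = (2.748×10^6 − 191800)/191800 = 13.327.
Solve 2.748×10^6/(1 + 13.327·e^(−0.55t)) = 1.965×10^6: 1 + 13.327·e^(−0.55t) = 1.3985, so e^(−0.55t) = 0.0298987.
−0.55·t = ln(0.0298987) = -3.5099, so t = 3.5099/0.55 = 6.3817.

6.4 hours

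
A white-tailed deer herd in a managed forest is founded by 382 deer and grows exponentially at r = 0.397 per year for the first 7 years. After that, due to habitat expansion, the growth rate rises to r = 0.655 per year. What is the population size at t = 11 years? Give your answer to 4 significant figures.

Phase 1: N(7) = 382·e^(0.397×7) = 382·e^2.779 = 6151.31.
Phase 2 runs for 11 − 7 = 4 years at r = 0.655.
N(11) = 6151.31·e^(0.655×4) = 6151.31·e^2.62 = 84492.7.

84490 deer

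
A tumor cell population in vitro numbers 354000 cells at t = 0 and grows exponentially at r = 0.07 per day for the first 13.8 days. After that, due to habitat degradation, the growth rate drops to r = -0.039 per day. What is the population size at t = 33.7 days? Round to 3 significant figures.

Phase 1: N(13.8) = 354000·e^(0.07×13.8) = 354000·e^0.966 = 930104.
Phase 2 runs for 33.7 − 13.8 = 19.9 days at r = -0.039.
N(33.7) = 930104·e^(-0.039×19.9) = 930104·e^-0.7761 = 428032.

428000 cells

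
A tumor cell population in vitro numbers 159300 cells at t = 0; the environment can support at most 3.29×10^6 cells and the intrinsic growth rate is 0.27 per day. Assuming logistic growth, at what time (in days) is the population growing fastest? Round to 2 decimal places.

Logistic growth is fastest at N = K/2 = 1.645×10^6.
A = (K − N₀)/N₀ = 19.653. Set K/(1 + A·e^(−rt)) = K/2 → A·e^(−rt) = 1.
e^(−0.27t) = 1/19.653 = 0.0508832, so t = ln(19.653)/0.27 = 2.9782/0.27 = 11.03.

11.03 days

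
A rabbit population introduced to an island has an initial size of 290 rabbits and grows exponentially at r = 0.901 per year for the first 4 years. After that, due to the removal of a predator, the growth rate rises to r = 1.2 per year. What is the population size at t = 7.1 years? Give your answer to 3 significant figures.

440000 rabbits

Phase 1: N(4) = 290·e^(0.901×4) = 290·e^3.604 = 10656.
Phase 2 runs for 7.1 − 4 = 3.1 years at r = 1.2.
N(7.1) = 10656·e^(1.2×3.1) = 10656·e^3.72 = 439714.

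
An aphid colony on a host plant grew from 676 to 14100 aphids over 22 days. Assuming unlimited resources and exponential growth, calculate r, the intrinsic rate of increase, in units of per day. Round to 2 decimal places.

From N(t) = N₀·e^(rt): e^(r·22) = 14100/676 = 20.858.
r·22 = ln(20.858) = 3.0377, so r = 3.0377/22 = 0.13808.

0.14 per day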